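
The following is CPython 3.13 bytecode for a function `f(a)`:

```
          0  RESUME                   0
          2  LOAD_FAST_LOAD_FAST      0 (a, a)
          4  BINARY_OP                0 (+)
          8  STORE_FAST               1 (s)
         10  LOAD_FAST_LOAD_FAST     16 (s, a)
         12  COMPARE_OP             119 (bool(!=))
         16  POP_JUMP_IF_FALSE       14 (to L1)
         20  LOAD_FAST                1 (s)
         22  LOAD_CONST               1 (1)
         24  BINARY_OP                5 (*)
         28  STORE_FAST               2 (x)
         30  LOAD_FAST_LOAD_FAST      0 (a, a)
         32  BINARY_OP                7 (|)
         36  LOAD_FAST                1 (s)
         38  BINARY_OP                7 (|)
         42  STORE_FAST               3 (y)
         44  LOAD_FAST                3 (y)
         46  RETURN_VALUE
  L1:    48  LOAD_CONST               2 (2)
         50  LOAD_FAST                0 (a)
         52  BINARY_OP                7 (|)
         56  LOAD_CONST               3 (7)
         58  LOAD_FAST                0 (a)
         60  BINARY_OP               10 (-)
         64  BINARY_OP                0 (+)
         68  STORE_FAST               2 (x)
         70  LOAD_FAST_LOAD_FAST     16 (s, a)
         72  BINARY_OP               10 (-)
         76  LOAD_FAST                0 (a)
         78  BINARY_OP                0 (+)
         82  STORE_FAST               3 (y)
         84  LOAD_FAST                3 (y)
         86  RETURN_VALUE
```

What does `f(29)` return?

LOAD_FAST_LOAD_FAST a,a → push 29,29. Stack: [29, 29]
BINARY_OP + → 29 + 29 = 58. Stack: [58]
STORE_FAST s → s=58. Stack: []
LOAD_FAST_LOAD_FAST s,a → push 58,29. Stack: [58, 29]
COMPARE_OP bool(!=) → 58 vs 29 = True. Stack: [True]
POP_JUMP_IF_FALSE → pop True; no jump. Stack: []
LOAD_FAST s → push 58. Stack: [58]
LOAD_CONST → push 1. Stack: [58, 1]
BINARY_OP * → 58 * 1 = 58. Stack: [58]
STORE_FAST x → x=58. Stack: []
LOAD_FAST_LOAD_FAST a,a → push 29,29. Stack: [29, 29]
BINARY_OP | → 29 | 29 = 29. Stack: [29]
LOAD_FAST s → push 58. Stack: [29, 58]
BINARY_OP | → 29 | 58 = 63. Stack: [63]
STORE_FAST y → y=63. Stack: []
LOAD_FAST y → push 63. Stack: [63]
RETURN_VALUE → return 63.

63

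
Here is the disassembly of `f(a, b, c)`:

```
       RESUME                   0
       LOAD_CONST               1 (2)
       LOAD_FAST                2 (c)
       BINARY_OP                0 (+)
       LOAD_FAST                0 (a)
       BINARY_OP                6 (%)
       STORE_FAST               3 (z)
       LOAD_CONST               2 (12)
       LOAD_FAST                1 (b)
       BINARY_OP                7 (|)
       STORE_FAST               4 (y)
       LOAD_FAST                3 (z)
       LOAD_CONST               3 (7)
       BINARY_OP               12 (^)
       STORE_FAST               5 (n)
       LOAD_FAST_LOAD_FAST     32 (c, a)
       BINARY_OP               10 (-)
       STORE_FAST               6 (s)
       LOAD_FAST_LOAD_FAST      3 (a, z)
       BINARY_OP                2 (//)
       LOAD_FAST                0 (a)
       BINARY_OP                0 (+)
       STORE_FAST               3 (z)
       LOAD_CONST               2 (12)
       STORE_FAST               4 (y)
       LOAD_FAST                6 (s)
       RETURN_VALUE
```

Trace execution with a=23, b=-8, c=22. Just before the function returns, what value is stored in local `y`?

12

LOAD_CONST → push 2. Stack: [2]
LOAD_FAST c → push 22. Stack: [2, 22]
BINARY_OP + → 2 + 22 = 24. Stack: [24]
LOAD_FAST a → push 23. Stack: [24, 23]
BINARY_OP % → 24 % 23 = 1. Stack: [1]
STORE_FAST z → z=1. Stack: []
LOAD_CONST → push 12. Stack: [12]
LOAD_FAST b → push -8. Stack: [12, -8]
BINARY_OP | → 12 | -8 = -4. Stack: [-4]
STORE_FAST y → y=-4. Stack: []
LOAD_FAST z → push 1. Stack: [1]
LOAD_CONST → push 7. Stack: [1, 7]
BINARY_OP ^ → 1 ^ 7 = 6. Stack: [6]
STORE_FAST n → n=6. Stack: []
LOAD_FAST_LOAD_FAST c,a → push 22,23. Stack: [22, 23]
BINARY_OP - → 22 - 23 = -1. Stack: [-1]
STORE_FAST s → s=-1. Stack: []
LOAD_FAST_LOAD_FAST a,z → push 23,1. Stack: [23, 1]
BINARY_OP // → 23 // 1 = 23. Stack: [23]
LOAD_FAST a → push 23. Stack: [23, 23]
BINARY_OP + → 23 + 23 = 46. Stack: [46]
STORE_FAST z → z=46. Stack: []
LOAD_CONST → push 12. Stack: [12]
STORE_FAST y → y=12. Stack: []
LOAD_FAST s → push -1. Stack: [-1]
RETURN_VALUE → return -1.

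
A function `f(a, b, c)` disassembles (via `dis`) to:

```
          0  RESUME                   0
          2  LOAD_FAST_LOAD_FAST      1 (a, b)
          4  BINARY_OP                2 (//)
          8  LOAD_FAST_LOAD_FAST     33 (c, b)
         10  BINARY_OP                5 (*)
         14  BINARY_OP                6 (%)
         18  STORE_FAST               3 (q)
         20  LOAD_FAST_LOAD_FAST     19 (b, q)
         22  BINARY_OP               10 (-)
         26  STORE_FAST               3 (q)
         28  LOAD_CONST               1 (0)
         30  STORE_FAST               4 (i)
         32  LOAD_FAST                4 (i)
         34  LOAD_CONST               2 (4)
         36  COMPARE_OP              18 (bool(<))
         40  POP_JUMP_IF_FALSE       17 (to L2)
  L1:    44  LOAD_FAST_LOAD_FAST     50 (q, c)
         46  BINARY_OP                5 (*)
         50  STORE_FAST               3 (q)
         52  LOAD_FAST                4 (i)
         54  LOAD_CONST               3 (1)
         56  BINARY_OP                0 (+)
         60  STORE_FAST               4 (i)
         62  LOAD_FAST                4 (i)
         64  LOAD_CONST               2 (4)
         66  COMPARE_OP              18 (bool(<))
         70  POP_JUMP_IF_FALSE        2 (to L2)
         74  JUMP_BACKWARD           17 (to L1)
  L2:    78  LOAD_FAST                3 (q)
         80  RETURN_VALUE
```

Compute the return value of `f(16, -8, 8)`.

-24576

LOAD_FAST_LOAD_FAST a,b → push 16,-8. Stack: [16, -8]
BINARY_OP // → 16 // -8 = -2. Stack: [-2]
LOAD_FAST_LOAD_FAST c,b → push 8,-8. Stack: [-2, 8, -8]
BINARY_OP * → 8 * -8 = -64. Stack: [-2, -64]
BINARY_OP % → -2 % -64 = -2. Stack: [-2]
STORE_FAST q → q=-2. Stack: []
LOAD_FAST_LOAD_FAST b,q → push -8,-2. Stack: [-8, -2]
BINARY_OP - → -8 - -2 = -6. Stack: [-6]
STORE_FAST q → q=-6. Stack: []
LOAD_CONST → push 0. Stack: [0]
STORE_FAST i → i=0. Stack: []
LOAD_FAST i → push 0. Stack: [0]
LOAD_CONST → push 4. Stack: [0, 4]
COMPARE_OP bool(<) → 0 vs 4 = True. Stack: [True]
POP_JUMP_IF_FALSE → pop True; no jump. Stack: []
LOAD_FAST_LOAD_FAST q,c → push -6,8. Stack: [-6, 8]
BINARY_OP * → -6 * 8 = -48. Stack: [-48]
STORE_FAST q → q=-48. Stack: []
LOAD_FAST i → push 0. Stack: [0]
LOAD_CONST → push 1. Stack: [0, 1]
BINARY_OP + → 0 + 1 = 1. Stack: [1]
STORE_FAST i → i=1. Stack: []
LOAD_FAST i → push 1. Stack: [1]
LOAD_CONST → push 4. Stack: [1, 4]
COMPARE_OP bool(<) → 1 vs 4 = True. Stack: [True]
POP_JUMP_IF_FALSE → pop True; no jump. Stack: []
LOAD_FAST_LOAD_FAST q,c → push -48,8. Stack: [-48, 8]
BINARY_OP * → -48 * 8 = -384. Stack: [-384]
STORE_FAST q → q=-384. Stack: []
LOAD_FAST i → push 1. Stack: [1]
LOAD_CONST → push 1. Stack: [1, 1]
BINARY_OP + → 1 + 1 = 2. Stack: [2]
STORE_FAST i → i=2. Stack: []
LOAD_FAST i → push 2. Stack: [2]
LOAD_CONST → push 4. Stack: [2, 4]
COMPARE_OP bool(<) → 2 vs 4 = True. Stack: [True]
POP_JUMP_IF_FALSE → pop True; no jump. Stack: []
LOAD_FAST_LOAD_FAST q,c → push -384,8. Stack: [-384, 8]
BINARY_OP * → -384 * 8 = -3072. Stack: [-3072]
STORE_FAST q → q=-3072. Stack: []
LOAD_FAST i → push 2. Stack: [2]
LOAD_CONST → push 1. Stack: [2, 1]
BINARY_OP + → 2 + 1 = 3. Stack: [3]
STORE_FAST i → i=3. Stack: []
LOAD_FAST i → push 3. Stack: [3]
LOAD_CONST → push 4. Stack: [3, 4]
COMPARE_OP bool(<) → 3 vs 4 = True. Stack: [True]
POP_JUMP_IF_FALSE → pop True; no jump. Stack: []
LOAD_FAST_LOAD_FAST q,c → push -3072,8. Stack: [-3072, 8]
BINARY_OP * → -3072 * 8 = -24576. Stack: [-24576]
STORE_FAST q → q=-24576. Stack: []
LOAD_FAST i → push 3. Stack: [3]
LOAD_CONST → push 1. Stack: [3, 1]
BINARY_OP + → 3 + 1 = 4. Stack: [4]
STORE_FAST i → i=4. Stack: []
LOAD_FAST i → push 4. Stack: [4]
LOAD_CONST → push 4. Stack: [4, 4]
COMPARE_OP bool(<) → 4 vs 4 = False. Stack: [False]
POP_JUMP_IF_FALSE → pop False; jump. Stack: []
LOAD_FAST q → push -24576. Stack: [-24576]
RETURN_VALUE → return -24576.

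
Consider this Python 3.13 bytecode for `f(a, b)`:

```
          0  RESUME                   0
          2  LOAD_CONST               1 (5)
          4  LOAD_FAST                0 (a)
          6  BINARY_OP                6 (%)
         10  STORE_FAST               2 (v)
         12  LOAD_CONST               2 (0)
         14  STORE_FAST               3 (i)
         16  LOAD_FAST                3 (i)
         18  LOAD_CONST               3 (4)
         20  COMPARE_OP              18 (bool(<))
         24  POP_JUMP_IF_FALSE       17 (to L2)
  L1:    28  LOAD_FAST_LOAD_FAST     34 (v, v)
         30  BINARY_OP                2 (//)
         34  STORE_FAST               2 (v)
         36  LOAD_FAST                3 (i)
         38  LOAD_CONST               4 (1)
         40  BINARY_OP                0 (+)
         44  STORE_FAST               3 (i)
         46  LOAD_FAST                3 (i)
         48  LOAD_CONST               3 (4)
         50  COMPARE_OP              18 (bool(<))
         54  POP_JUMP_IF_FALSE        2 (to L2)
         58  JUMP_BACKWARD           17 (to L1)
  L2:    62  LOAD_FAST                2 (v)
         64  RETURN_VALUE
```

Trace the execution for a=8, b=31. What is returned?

LOAD_CONST → push 5. Stack: [5]
LOAD_FAST a → push 8. Stack: [5, 8]
BINARY_OP % → 5 % 8 = 5. Stack: [5]
STORE_FAST v → v=5. Stack: []
LOAD_CONST → push 0. Stack: [0]
STORE_FAST i → i=0. Stack: []
LOAD_FAST i → push 0. Stack: [0]
LOAD_CONST → push 4. Stack: [0, 4]
COMPARE_OP bool(<) → 0 vs 4 = True. Stack: [True]
POP_JUMP_IF_FALSE → pop True; no jump. Stack: []
LOAD_FAST_LOAD_FAST v,v → push 5,5. Stack: [5, 5]
BINARY_OP // → 5 // 5 = 1. Stack: [1]
STORE_FAST v → v=1. Stack: []
LOAD_FAST i → push 0. Stack: [0]
LOAD_CONST → push 1. Stack: [0, 1]
BINARY_OP + → 0 + 1 = 1. Stack: [1]
STORE_FAST i → i=1. Stack: []
LOAD_FAST i → push 1. Stack: [1]
LOAD_CONST → push 4. Stack: [1, 4]
COMPARE_OP bool(<) → 1 vs 4 = True. Stack: [True]
POP_JUMP_IF_FALSE → pop True; no jump. Stack: []
LOAD_FAST_LOAD_FAST v,v → push 1,1. Stack: [1, 1]
BINARY_OP // → 1 // 1 = 1. Stack: [1]
STORE_FAST v → v=1. Stack: []
LOAD_FAST i → push 1. Stack: [1]
LOAD_CONST → push 1. Stack: [1, 1]
BINARY_OP + → 1 + 1 = 2. Stack: [2]
STORE_FAST i → i=2. Stack: []
LOAD_FAST i → push 2. Stack: [2]
LOAD_CONST → push 4. Stack: [2, 4]
COMPARE_OP bool(<) → 2 vs 4 = True. Stack: [True]
POP_JUMP_IF_FALSE → pop True; no jump. Stack: []
LOAD_FAST_LOAD_FAST v,v → push 1,1. Stack: [1, 1]
BINARY_OP // → 1 // 1 = 1. Stack: [1]
STORE_FAST v → v=1. Stack: []
LOAD_FAST i → push 2. Stack: [2]
LOAD_CONST → push 1. Stack: [2, 1]
BINARY_OP + → 2 + 1 = 3. Stack: [3]
STORE_FAST i → i=3. Stack: []
LOAD_FAST i → push 3. Stack: [3]
LOAD_CONST → push 4. Stack: [3, 4]
COMPARE_OP bool(<) → 3 vs 4 = True. Stack: [True]
POP_JUMP_IF_FALSE → pop True; no jump. Stack: []
LOAD_FAST_LOAD_FAST v,v → push 1,1. Stack: [1, 1]
BINARY_OP // → 1 // 1 = 1. Stack: [1]
STORE_FAST v → v=1. Stack: []
LOAD_FAST i → push 3. Stack: [3]
LOAD_CONST → push 1. Stack: [3, 1]
BINARY_OP + → 3 + 1 = 4. Stack: [4]
STORE_FAST i → i=4. Stack: []
LOAD_FAST i → push 4. Stack: [4]
LOAD_CONST → push 4. Stack: [4, 4]
COMPARE_OP bool(<) → 4 vs 4 = False. Stack: [False]
POP_JUMP_IF_FALSE → pop False; jump. Stack: []
LOAD_FAST v → push 1. Stack: [1]
RETURN_VALUE → return 1.

1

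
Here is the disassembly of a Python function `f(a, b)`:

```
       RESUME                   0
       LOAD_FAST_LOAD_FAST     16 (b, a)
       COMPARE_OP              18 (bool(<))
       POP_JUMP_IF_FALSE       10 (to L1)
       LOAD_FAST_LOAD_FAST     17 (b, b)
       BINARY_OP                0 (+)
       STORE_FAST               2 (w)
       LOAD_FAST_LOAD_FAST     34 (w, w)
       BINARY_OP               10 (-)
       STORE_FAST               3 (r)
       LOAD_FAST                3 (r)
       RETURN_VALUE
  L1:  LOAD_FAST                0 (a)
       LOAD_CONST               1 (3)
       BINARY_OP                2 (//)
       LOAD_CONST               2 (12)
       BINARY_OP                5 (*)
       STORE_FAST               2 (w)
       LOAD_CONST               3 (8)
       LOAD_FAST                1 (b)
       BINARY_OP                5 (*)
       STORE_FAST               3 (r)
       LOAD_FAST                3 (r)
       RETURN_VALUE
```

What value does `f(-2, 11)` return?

LOAD_FAST_LOAD_FAST b,a → push 11,-2. Stack: [11, -2]
COMPARE_OP bool(<) → 11 vs -2 = False. Stack: [False]
POP_JUMP_IF_FALSE → pop False; jump. Stack: []
LOAD_FAST a → push -2. Stack: [-2]
LOAD_CONST → push 3. Stack: [-2, 3]
BINARY_OP // → -2 // 3 = -1. Stack: [-1]
LOAD_CONST → push 12. Stack: [-1, 12]
BINARY_OP * → -1 * 12 = -12. Stack: [-12]
STORE_FAST w → w=-12. Stack: []
LOAD_CONST → push 8. Stack: [8]
LOAD_FAST b → push 11. Stack: [8, 11]
BINARY_OP * → 8 * 11 = 88. Stack: [88]
STORE_FAST r → r=88. Stack: []
LOAD_FAST r → push 88. Stack: [88]
RETURN_VALUE → return 88.

88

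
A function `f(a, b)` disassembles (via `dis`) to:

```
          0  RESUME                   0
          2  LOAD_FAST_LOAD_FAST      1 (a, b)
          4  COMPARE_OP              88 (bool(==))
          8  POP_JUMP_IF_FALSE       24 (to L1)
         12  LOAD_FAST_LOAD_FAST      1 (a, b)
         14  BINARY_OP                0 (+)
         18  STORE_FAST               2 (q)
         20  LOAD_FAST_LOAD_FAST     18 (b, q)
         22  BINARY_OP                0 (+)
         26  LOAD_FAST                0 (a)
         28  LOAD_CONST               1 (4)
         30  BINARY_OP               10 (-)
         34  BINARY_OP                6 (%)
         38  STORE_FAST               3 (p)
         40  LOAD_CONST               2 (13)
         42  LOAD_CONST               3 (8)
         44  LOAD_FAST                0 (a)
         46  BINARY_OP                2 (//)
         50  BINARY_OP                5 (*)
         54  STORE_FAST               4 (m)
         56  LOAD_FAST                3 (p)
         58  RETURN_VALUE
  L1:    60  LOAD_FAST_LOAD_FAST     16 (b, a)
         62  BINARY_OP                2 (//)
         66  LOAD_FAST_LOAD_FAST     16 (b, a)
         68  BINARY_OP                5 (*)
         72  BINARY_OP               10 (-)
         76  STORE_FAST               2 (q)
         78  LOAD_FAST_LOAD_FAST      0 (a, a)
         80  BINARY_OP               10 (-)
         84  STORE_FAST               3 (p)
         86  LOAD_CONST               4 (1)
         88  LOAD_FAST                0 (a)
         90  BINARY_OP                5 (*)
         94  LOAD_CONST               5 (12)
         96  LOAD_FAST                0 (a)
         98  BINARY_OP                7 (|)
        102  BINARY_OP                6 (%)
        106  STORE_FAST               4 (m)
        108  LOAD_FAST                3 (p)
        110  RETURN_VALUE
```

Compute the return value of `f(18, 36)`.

LOAD_FAST_LOAD_FAST a,b → push 18,36. Stack: [18, 36]
COMPARE_OP bool(==) → 18 vs 36 = False. Stack: [False]
POP_JUMP_IF_FALSE → pop False; jump. Stack: []
LOAD_FAST_LOAD_FAST b,a → push 36,18. Stack: [36, 18]
BINARY_OP // → 36 // 18 = 2. Stack: [2]
LOAD_FAST_LOAD_FAST b,a → push 36,18. Stack: [2, 36, 18]
BINARY_OP * → 36 * 18 = 648. Stack: [2, 648]
BINARY_OP - → 2 - 648 = -646. Stack: [-646]
STORE_FAST q → q=-646. Stack: []
LOAD_FAST_LOAD_FAST a,a → push 18,18. Stack: [18, 18]
BINARY_OP - → 18 - 18 = 0. Stack: [0]
STORE_FAST p → p=0. Stack: []
LOAD_CONST → push 1. Stack: [1]
LOAD_FAST a → push 18. Stack: [1, 18]
BINARY_OP * → 1 * 18 = 18. Stack: [18]
LOAD_CONST → push 12. Stack: [18, 12]
LOAD_FAST a → push 18. Stack: [18, 12, 18]
BINARY_OP | → 12 | 18 = 30. Stack: [18, 30]
BINARY_OP % → 18 % 30 = 18. Stack: [18]
STORE_FAST m → m=18. Stack: []
LOAD_FAST p → push 0. Stack: [0]
RETURN_VALUE → return 0.

0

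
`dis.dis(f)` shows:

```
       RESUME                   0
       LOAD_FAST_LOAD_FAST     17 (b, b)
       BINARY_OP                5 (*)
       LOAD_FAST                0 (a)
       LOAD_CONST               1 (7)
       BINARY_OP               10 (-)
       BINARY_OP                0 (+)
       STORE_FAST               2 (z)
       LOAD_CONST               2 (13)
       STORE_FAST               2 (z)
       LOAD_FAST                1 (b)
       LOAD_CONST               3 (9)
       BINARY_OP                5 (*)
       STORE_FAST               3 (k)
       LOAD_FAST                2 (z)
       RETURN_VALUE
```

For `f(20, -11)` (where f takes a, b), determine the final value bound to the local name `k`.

-99

LOAD_FAST_LOAD_FAST b,b → push -11,-11. Stack: [-11, -11]
BINARY_OP * → -11 * -11 = 121. Stack: [121]
LOAD_FAST a → push 20. Stack: [121, 20]
LOAD_CONST → push 7. Stack: [121, 20, 7]
BINARY_OP - → 20 - 7 = 13. Stack: [121, 13]
BINARY_OP + → 121 + 13 = 134. Stack: [134]
STORE_FAST z → z=134. Stack: []
LOAD_CONST → push 13. Stack: [13]
STORE_FAST z → z=13. Stack: []
LOAD_FAST b → push -11. Stack: [-11]
LOAD_CONST → push 9. Stack: [-11, 9]
BINARY_OP * → -11 * 9 = -99. Stack: [-99]
STORE_FAST k → k=-99. Stack: []
LOAD_FAST z → push 13. Stack: [13]
RETURN_VALUE → return 13.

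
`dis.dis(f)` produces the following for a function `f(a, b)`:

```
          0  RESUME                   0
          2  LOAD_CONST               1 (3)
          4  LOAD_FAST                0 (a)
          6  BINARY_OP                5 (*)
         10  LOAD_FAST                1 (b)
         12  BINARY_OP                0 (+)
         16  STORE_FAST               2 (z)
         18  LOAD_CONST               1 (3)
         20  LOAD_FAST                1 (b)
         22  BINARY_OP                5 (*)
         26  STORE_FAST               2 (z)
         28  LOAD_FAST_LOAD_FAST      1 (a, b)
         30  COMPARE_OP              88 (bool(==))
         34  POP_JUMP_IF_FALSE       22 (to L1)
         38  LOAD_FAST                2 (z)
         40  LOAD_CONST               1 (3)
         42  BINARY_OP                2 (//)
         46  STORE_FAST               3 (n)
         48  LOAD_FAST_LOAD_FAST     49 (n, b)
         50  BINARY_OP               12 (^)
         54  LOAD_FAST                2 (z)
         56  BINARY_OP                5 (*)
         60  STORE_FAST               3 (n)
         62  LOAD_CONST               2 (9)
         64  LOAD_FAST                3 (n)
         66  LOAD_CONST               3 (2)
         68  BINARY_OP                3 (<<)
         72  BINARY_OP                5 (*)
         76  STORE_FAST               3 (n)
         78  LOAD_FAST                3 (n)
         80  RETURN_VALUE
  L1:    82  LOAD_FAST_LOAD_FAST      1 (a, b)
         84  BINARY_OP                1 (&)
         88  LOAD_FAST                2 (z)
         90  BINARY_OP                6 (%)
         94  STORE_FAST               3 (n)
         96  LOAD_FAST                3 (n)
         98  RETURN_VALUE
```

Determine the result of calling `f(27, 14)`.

LOAD_CONST → push 3. Stack: [3]
LOAD_FAST a → push 27. Stack: [3, 27]
BINARY_OP * → 3 * 27 = 81. Stack: [81]
LOAD_FAST b → push 14. Stack: [81, 14]
BINARY_OP + → 81 + 14 = 95. Stack: [95]
STORE_FAST z → z=95. Stack: []
LOAD_CONST → push 3. Stack: [3]
LOAD_FAST b → push 14. Stack: [3, 14]
BINARY_OP * → 3 * 14 = 42. Stack: [42]
STORE_FAST z → z=42. Stack: []
LOAD_FAST_LOAD_FAST a,b → push 27,14. Stack: [27, 14]
COMPARE_OP bool(==) → 27 vs 14 = False. Stack: [False]
POP_JUMP_IF_FALSE → pop False; jump. Stack: []
LOAD_FAST_LOAD_FAST a,b → push 27,14. Stack: [27, 14]
BINARY_OP & → 27 & 14 = 10. Stack: [10]
LOAD_FAST z → push 42. Stack: [10, 42]
BINARY_OP % → 10 % 42 = 10. Stack: [10]
STORE_FAST n → n=10. Stack: []
LOAD_FAST n → push 10. Stack: [10]
RETURN_VALUE → return 10.

10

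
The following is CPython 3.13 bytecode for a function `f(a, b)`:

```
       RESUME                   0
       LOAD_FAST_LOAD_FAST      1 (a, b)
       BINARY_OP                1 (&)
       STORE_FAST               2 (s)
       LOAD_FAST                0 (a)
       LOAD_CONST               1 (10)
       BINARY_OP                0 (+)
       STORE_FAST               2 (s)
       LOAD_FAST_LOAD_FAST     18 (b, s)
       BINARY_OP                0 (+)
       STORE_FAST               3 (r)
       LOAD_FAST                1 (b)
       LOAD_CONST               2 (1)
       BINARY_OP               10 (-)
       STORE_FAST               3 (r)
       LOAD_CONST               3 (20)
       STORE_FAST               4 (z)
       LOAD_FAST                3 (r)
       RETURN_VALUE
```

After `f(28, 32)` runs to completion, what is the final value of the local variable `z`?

LOAD_FAST_LOAD_FAST a,b → push 28,32. Stack: [28, 32]
BINARY_OP & → 28 & 32 = 0. Stack: [0]
STORE_FAST s → s=0. Stack: []
LOAD_FAST a → push 28. Stack: [28]
LOAD_CONST → push 10. Stack: [28, 10]
BINARY_OP + → 28 + 10 = 38. Stack: [38]
STORE_FAST s → s=38. Stack: []
LOAD_FAST_LOAD_FAST b,s → push 32,38. Stack: [32, 38]
BINARY_OP + → 32 + 38 = 70. Stack: [70]
STORE_FAST r → r=70. Stack: []
LOAD_FAST b → push 32. Stack: [32]
LOAD_CONST → push 1. Stack: [32, 1]
BINARY_OP - → 32 - 1 = 31. Stack: [31]
STORE_FAST r → r=31. Stack: []
LOAD_CONST → push 20. Stack: [20]
STORE_FAST z → z=20. Stack: []
LOAD_FAST r → push 31. Stack: [31]
RETURN_VALUE → return 31.

20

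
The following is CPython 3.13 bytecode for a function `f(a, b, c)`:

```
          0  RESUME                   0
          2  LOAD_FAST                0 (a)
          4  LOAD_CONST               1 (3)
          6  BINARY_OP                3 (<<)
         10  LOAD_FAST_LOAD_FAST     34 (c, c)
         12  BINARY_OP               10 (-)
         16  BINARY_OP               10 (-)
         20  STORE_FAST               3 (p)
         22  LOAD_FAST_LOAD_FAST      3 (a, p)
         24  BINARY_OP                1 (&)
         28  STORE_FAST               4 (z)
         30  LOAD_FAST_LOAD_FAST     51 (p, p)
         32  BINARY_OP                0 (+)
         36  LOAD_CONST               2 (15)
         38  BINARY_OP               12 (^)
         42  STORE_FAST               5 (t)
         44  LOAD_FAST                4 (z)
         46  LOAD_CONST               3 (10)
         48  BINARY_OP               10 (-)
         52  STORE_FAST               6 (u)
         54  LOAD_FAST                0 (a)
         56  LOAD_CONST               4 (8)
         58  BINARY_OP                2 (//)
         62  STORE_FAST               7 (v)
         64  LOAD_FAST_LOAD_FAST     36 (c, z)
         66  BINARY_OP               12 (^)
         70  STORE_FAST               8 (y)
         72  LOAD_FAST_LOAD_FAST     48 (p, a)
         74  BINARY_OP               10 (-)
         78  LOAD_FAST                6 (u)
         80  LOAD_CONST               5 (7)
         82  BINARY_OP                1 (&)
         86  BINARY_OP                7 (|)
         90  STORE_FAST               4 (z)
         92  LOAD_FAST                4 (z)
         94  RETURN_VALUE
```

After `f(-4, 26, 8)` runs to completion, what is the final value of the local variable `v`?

LOAD_FAST a → push -4. Stack: [-4]
LOAD_CONST → push 3. Stack: [-4, 3]
BINARY_OP << → -4 << 3 = -32. Stack: [-32]
LOAD_FAST_LOAD_FAST c,c → push 8,8. Stack: [-32, 8, 8]
BINARY_OP - → 8 - 8 = 0. Stack: [-32, 0]
BINARY_OP - → -32 - 0 = -32. Stack: [-32]
STORE_FAST p → p=-32. Stack: []
LOAD_FAST_LOAD_FAST a,p → push -4,-32. Stack: [-4, -32]
BINARY_OP & → -4 & -32 = -32. Stack: [-32]
STORE_FAST z → z=-32. Stack: []
LOAD_FAST_LOAD_FAST p,p → push -32,-32. Stack: [-32, -32]
BINARY_OP + → -32 + -32 = -64. Stack: [-64]
LOAD_CONST → push 15. Stack: [-64, 15]
BINARY_OP ^ → -64 ^ 15 = -49. Stack: [-49]
STORE_FAST t → t=-49. Stack: []
LOAD_FAST z → push -32. Stack: [-32]
LOAD_CONST → push 10. Stack: [-32, 10]
BINARY_OP - → -32 - 10 = -42. Stack: [-42]
STORE_FAST u → u=-42. Stack: []
LOAD_FAST a → push -4. Stack: [-4]
LOAD_CONST → push 8. Stack: [-4, 8]
BINARY_OP // → -4 // 8 = -1. Stack: [-1]
STORE_FAST v → v=-1. Stack: []
LOAD_FAST_LOAD_FAST c,z → push 8,-32. Stack: [8, -32]
BINARY_OP ^ → 8 ^ -32 = -24. Stack: [-24]
STORE_FAST y → y=-24. Stack: []
LOAD_FAST_LOAD_FAST p,a → push -32,-4. Stack: [-32, -4]
BINARY_OP - → -32 - -4 = -28. Stack: [-28]
LOAD_FAST u → push -42. Stack: [-28, -42]
LOAD_CONST → push 7. Stack: [-28, -42, 7]
BINARY_OP & → -42 & 7 = 6. Stack: [-28, 6]
BINARY_OP | → -28 | 6 = -26. Stack: [-26]
STORE_FAST z → z=-26. Stack: []
LOAD_FAST z → push -26. Stack: [-26]
RETURN_VALUE → return -26.

-1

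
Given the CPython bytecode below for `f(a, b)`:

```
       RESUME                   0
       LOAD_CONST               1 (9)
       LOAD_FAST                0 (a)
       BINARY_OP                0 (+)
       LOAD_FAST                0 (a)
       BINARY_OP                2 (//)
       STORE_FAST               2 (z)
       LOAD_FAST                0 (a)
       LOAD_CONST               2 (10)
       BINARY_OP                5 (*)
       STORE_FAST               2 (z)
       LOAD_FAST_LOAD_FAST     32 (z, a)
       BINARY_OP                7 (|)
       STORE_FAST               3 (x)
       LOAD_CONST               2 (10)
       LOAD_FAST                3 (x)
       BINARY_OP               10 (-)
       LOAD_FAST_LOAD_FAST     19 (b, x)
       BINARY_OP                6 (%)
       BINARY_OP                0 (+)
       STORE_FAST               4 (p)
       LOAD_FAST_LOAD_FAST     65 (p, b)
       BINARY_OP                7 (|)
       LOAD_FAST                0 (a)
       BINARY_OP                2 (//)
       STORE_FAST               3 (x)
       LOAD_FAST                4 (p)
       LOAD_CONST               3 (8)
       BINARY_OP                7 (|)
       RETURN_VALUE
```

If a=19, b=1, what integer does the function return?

LOAD_CONST → push 9. Stack: [9]
LOAD_FAST a → push 19. Stack: [9, 19]
BINARY_OP + → 9 + 19 = 28. Stack: [28]
LOAD_FAST a → push 19. Stack: [28, 19]
BINARY_OP // → 28 // 19 = 1. Stack: [1]
STORE_FAST z → z=1. Stack: []
LOAD_FAST a → push 19. Stack: [19]
LOAD_CONST → push 10. Stack: [19, 10]
BINARY_OP * → 19 * 10 = 190. Stack: [190]
STORE_FAST z → z=190. Stack: []
LOAD_FAST_LOAD_FAST z,a → push 190,19. Stack: [190, 19]
BINARY_OP | → 190 | 19 = 191. Stack: [191]
STORE_FAST x → x=191. Stack: []
LOAD_CONST → push 10. Stack: [10]
LOAD_FAST x → push 191. Stack: [10, 191]
BINARY_OP - → 10 - 191 = -181. Stack: [-181]
LOAD_FAST_LOAD_FAST b,x → push 1,191. Stack: [-181, 1, 191]
BINARY_OP % → 1 % 191 = 1. Stack: [-181, 1]
BINARY_OP + → -181 + 1 = -180. Stack: [-180]
STORE_FAST p → p=-180. Stack: []
LOAD_FAST_LOAD_FAST p,b → push -180,1. Stack: [-180, 1]
BINARY_OP | → -180 | 1 = -179. Stack: [-179]
LOAD_FAST a → push 19. Stack: [-179, 19]
BINARY_OP // → -179 // 19 = -10. Stack: [-10]
STORE_FAST x → x=-10. Stack: []
LOAD_FAST p → push -180. Stack: [-180]
LOAD_CONST → push 8. Stack: [-180, 8]
BINARY_OP | → -180 | 8 = -180. Stack: [-180]
RETURN_VALUE → return -180.

-180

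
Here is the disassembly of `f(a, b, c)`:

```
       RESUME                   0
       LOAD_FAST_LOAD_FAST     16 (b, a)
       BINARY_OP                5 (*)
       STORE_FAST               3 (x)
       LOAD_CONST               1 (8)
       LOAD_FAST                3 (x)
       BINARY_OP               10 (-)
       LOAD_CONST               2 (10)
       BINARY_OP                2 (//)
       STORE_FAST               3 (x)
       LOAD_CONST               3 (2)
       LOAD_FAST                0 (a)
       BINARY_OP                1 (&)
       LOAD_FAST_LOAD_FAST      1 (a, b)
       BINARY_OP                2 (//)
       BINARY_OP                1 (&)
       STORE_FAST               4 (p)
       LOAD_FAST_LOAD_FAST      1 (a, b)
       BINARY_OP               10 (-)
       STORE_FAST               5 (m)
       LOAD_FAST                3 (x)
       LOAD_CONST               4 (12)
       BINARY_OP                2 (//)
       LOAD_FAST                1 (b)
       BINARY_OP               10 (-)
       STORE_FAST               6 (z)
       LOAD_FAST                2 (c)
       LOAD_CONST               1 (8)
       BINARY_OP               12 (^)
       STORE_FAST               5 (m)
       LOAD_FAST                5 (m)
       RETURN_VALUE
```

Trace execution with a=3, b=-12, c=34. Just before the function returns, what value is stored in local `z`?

LOAD_FAST_LOAD_FAST b,a → push -12,3. Stack: [-12, 3]
BINARY_OP * → -12 * 3 = -36. Stack: [-36]
STORE_FAST x → x=-36. Stack: []
LOAD_CONST → push 8. Stack: [8]
LOAD_FAST x → push -36. Stack: [8, -36]
BINARY_OP - → 8 - -36 = 44. Stack: [44]
LOAD_CONST → push 10. Stack: [44, 10]
BINARY_OP // → 44 // 10 = 4. Stack: [4]
STORE_FAST x → x=4. Stack: []
LOAD_CONST → push 2. Stack: [2]
LOAD_FAST a → push 3. Stack: [2, 3]
BINARY_OP & → 2 & 3 = 2. Stack: [2]
LOAD_FAST_LOAD_FAST a,b → push 3,-12. Stack: [2, 3, -12]
BINARY_OP // → 3 // -12 = -1. Stack: [2, -1]
BINARY_OP & → 2 & -1 = 2. Stack: [2]
STORE_FAST p → p=2. Stack: []
LOAD_FAST_LOAD_FAST a,b → push 3,-12. Stack: [3, -12]
BINARY_OP - → 3 - -12 = 15. Stack: [15]
STORE_FAST m → m=15. Stack: []
LOAD_FAST x → push 4. Stack: [4]
LOAD_CONST → push 12. Stack: [4, 12]
BINARY_OP // → 4 // 12 = 0. Stack: [0]
LOAD_FAST b → push -12. Stack: [0, -12]
BINARY_OP - → 0 - -12 = 12. Stack: [12]
STORE_FAST z → z=12. Stack: []
LOAD_FAST c → push 34. Stack: [34]
LOAD_CONST → push 8. Stack: [34, 8]
BINARY_OP ^ → 34 ^ 8 = 42. Stack: [42]
STORE_FAST m → m=42. Stack: []
LOAD_FAST m → push 42. Stack: [42]
RETURN_VALUE → return 42.

12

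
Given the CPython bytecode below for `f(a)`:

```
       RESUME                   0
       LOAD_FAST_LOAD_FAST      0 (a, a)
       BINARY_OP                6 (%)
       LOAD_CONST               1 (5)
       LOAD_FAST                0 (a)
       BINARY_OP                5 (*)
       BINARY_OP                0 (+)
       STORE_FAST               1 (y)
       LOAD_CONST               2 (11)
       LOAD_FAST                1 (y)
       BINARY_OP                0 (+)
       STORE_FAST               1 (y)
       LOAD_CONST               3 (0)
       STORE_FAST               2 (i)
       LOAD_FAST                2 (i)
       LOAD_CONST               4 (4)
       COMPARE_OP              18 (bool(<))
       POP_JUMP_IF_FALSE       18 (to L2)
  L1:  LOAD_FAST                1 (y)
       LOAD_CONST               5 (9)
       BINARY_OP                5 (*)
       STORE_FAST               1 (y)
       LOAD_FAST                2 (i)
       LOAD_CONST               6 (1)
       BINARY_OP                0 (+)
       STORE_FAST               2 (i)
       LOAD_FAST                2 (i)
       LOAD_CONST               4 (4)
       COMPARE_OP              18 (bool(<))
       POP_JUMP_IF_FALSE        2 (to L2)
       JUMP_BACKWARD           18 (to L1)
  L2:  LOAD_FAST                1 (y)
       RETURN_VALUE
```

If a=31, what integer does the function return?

1089126

LOAD_FAST_LOAD_FAST a,a → push 31,31
BINARY_OP % → 31 % 31 = 0
LOAD_CONST → push 5
LOAD_FAST a → push 31
BINARY_OP * → 5 * 31 = 155
BINARY_OP + → 0 + 155 = 155
STORE_FAST y → y=155
LOAD_CONST → push 11
LOAD_FAST y → push 155
BINARY_OP + → 11 + 155 = 166
STORE_FAST y → y=166
LOAD_CONST → push 0
STORE_FAST i → i=0
LOAD_FAST i → push 0
LOAD_CONST → push 4
COMPARE_OP bool(<) → 0 vs 4 = True
POP_JUMP_IF_FALSE → pop True; no jump
LOAD_FAST y → push 166
LOAD_CONST → push 9
BINARY_OP * → 166 * 9 = 1494
STORE_FAST y → y=1494
LOAD_FAST i → push 0
LOAD_CONST → push 1
BINARY_OP + → 0 + 1 = 1
STORE_FAST i → i=1
LOAD_FAST i → push 1
LOAD_CONST → push 4
COMPARE_OP bool(<) → 1 vs 4 = True
POP_JUMP_IF_FALSE → pop True; no jump
LOAD_FAST y → push 1494
LOAD_CONST → push 9
BINARY_OP * → 1494 * 9 = 13446
STORE_FAST y → y=13446
LOAD_FAST i → push 1
LOAD_CONST → push 1
BINARY_OP + → 1 + 1 = 2
STORE_FAST i → i=2
LOAD_FAST i → push 2
LOAD_CONST → push 4
COMPARE_OP bool(<) → 2 vs 4 = True
POP_JUMP_IF_FALSE → pop True; no jump
LOAD_FAST y → push 13446
LOAD_CONST → push 9
BINARY_OP * → 13446 * 9 = 121014
STORE_FAST y → y=121014
LOAD_FAST i → push 2
LOAD_CONST → push 1
BINARY_OP + → 2 + 1 = 3
STORE_FAST i → i=3
LOAD_FAST i → push 3
LOAD_CONST → push 4
COMPARE_OP bool(<) → 3 vs 4 = True
POP_JUMP_IF_FALSE → pop True; no jump
LOAD_FAST y → push 121014
LOAD_CONST → push 9
BINARY_OP * → 121014 * 9 = 1089126
STORE_FAST y → y=1089126
LOAD_FAST i → push 3
LOAD_CONST → push 1
BINARY_OP + → 3 + 1 = 4
STORE_FAST i → i=4
LOAD_FAST i → push 4
LOAD_CONST → push 4
COMPARE_OP bool(<) → 4 vs 4 = False
POP_JUMP_IF_FALSE → pop False; jump
LOAD_FAST y → push 1089126
RETURN_VALUE → return 1089126.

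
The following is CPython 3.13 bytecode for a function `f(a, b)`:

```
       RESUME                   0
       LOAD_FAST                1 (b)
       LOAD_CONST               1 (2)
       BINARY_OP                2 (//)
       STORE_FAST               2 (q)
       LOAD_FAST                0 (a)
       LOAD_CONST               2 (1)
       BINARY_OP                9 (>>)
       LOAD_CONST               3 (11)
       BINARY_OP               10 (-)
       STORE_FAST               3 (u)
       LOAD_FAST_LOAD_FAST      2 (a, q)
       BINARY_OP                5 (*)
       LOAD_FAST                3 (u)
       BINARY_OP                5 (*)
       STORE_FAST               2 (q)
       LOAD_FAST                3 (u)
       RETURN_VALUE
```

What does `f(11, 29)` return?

LOAD_FAST b → push 29. Stack: [29]
LOAD_CONST → push 2. Stack: [29, 2]
BINARY_OP // → 29 // 2 = 14. Stack: [14]
STORE_FAST q → q=14. Stack: []
LOAD_FAST a → push 11. Stack: [11]
LOAD_CONST → push 1. Stack: [11, 1]
BINARY_OP >> → 11 >> 1 = 5. Stack: [5]
LOAD_CONST → push 11. Stack: [5, 11]
BINARY_OP - → 5 - 11 = -6. Stack: [-6]
STORE_FAST u → u=-6. Stack: []
LOAD_FAST_LOAD_FAST a,q → push 11,14. Stack: [11, 14]
BINARY_OP * → 11 * 14 = 154. Stack: [154]
LOAD_FAST u → push -6. Stack: [154, -6]
BINARY_OP * → 154 * -6 = -924. Stack: [-924]
STORE_FAST q → q=-924. Stack: []
LOAD_FAST u → push -6. Stack: [-6]
RETURN_VALUE → return -6.

-6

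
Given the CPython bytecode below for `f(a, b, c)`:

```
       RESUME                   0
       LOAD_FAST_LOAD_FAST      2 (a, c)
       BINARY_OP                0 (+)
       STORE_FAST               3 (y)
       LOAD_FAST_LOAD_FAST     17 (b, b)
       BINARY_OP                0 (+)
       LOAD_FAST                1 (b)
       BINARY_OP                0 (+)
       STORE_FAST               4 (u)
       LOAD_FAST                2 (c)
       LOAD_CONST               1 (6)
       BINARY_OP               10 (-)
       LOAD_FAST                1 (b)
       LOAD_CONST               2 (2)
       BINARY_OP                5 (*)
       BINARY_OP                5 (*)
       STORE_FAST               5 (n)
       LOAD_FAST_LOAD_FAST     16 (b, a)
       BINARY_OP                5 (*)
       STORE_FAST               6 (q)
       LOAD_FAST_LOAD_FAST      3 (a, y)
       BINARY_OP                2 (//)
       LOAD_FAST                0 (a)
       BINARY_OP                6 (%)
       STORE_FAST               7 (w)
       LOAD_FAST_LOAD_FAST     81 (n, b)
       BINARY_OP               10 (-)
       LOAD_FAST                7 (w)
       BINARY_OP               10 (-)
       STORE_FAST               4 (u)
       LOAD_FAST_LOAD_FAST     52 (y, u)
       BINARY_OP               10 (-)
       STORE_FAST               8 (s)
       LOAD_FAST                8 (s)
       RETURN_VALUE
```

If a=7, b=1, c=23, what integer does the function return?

LOAD_FAST_LOAD_FAST a,c → push 7,23. Stack: [7, 23]
BINARY_OP + → 7 + 23 = 30. Stack: [30]
STORE_FAST y → y=30. Stack: []
LOAD_FAST_LOAD_FAST b,b → push 1,1. Stack: [1, 1]
BINARY_OP + → 1 + 1 = 2. Stack: [2]
LOAD_FAST b → push 1. Stack: [2, 1]
BINARY_OP + → 2 + 1 = 3. Stack: [3]
STORE_FAST u → u=3. Stack: []
LOAD_FAST c → push 23. Stack: [23]
LOAD_CONST → push 6. Stack: [23, 6]
BINARY_OP - → 23 - 6 = 17. Stack: [17]
LOAD_FAST b → push 1. Stack: [17, 1]
LOAD_CONST → push 2. Stack: [17, 1, 2]
BINARY_OP * → 1 * 2 = 2. Stack: [17, 2]
BINARY_OP * → 17 * 2 = 34. Stack: [34]
STORE_FAST n → n=34. Stack: []
LOAD_FAST_LOAD_FAST b,a → push 1,7. Stack: [1, 7]
BINARY_OP * → 1 * 7 = 7. Stack: [7]
STORE_FAST q → q=7. Stack: []
LOAD_FAST_LOAD_FAST a,y → push 7,30. Stack: [7, 30]
BINARY_OP // → 7 // 30 = 0. Stack: [0]
LOAD_FAST a → push 7. Stack: [0, 7]
BINARY_OP % → 0 % 7 = 0. Stack: [0]
STORE_FAST w → w=0. Stack: []
LOAD_FAST_LOAD_FAST n,b → push 34,1. Stack: [34, 1]
BINARY_OP - → 34 - 1 = 33. Stack: [33]
LOAD_FAST w → push 0. Stack: [33, 0]
BINARY_OP - → 33 - 0 = 33. Stack: [33]
STORE_FAST u → u=33. Stack: []
LOAD_FAST_LOAD_FAST y,u → push 30,33. Stack: [30, 33]
BINARY_OP - → 30 - 33 = -3. Stack: [-3]
STORE_FAST s → s=-3. Stack: []
LOAD_FAST s → push -3. Stack: [-3]
RETURN_VALUE → return -3.

-3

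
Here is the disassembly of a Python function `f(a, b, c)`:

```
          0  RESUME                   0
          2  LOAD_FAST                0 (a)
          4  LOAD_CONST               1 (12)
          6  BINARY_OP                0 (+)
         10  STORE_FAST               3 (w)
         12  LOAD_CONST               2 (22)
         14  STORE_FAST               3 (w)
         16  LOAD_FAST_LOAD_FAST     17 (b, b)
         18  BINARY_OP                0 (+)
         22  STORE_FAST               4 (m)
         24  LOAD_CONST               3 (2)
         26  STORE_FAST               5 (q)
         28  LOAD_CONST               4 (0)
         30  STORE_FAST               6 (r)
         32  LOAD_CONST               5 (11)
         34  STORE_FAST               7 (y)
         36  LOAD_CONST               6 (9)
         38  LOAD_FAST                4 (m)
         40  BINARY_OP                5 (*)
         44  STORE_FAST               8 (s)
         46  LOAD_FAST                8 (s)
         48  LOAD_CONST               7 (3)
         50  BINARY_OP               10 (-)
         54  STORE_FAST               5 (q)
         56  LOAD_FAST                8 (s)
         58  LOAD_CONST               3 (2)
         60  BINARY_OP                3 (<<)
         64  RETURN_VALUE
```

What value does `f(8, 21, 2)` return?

LOAD_FAST a → push 8. Stack: [8]
LOAD_CONST → push 12. Stack: [8, 12]
BINARY_OP + → 8 + 12 = 20. Stack: [20]
STORE_FAST w → w=20. Stack: []
LOAD_CONST → push 22. Stack: [22]
STORE_FAST w → w=22. Stack: []
LOAD_FAST_LOAD_FAST b,b → push 21,21. Stack: [21, 21]
BINARY_OP + → 21 + 21 = 42. Stack: [42]
STORE_FAST m → m=42. Stack: []
LOAD_CONST → push 2. Stack: [2]
STORE_FAST q → q=2. Stack: []
LOAD_CONST → push 0. Stack: [0]
STORE_FAST r → r=0. Stack: []
LOAD_CONST → push 11. Stack: [11]
STORE_FAST y → y=11. Stack: []
LOAD_CONST → push 9. Stack: [9]
LOAD_FAST m → push 42. Stack: [9, 42]
BINARY_OP * → 9 * 42 = 378. Stack: [378]
STORE_FAST s → s=378. Stack: []
LOAD_FAST s → push 378. Stack: [378]
LOAD_CONST → push 3. Stack: [378, 3]
BINARY_OP - → 378 - 3 = 375. Stack: [375]
STORE_FAST q → q=375. Stack: []
LOAD_FAST s → push 378. Stack: [378]
LOAD_CONST → push 2. Stack: [378, 2]
BINARY_OP << → 378 << 2 = 1512. Stack: [1512]
RETURN_VALUE → return 1512.

1512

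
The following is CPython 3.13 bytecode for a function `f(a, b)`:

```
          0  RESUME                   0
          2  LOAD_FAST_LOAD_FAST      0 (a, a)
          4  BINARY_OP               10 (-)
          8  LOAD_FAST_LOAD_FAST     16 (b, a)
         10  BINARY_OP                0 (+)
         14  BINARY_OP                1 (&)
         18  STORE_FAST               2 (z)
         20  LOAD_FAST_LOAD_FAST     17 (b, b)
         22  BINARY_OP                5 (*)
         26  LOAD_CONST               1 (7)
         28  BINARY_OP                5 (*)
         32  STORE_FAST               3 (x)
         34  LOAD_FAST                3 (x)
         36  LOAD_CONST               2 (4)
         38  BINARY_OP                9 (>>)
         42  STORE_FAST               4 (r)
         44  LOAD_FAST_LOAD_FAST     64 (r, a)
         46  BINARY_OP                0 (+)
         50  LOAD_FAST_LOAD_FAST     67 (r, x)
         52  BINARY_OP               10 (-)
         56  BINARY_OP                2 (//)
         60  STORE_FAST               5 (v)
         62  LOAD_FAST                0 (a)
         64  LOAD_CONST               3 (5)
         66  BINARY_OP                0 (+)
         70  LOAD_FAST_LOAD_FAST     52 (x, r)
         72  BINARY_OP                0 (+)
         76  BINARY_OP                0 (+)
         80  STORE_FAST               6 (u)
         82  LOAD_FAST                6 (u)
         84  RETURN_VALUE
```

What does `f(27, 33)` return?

LOAD_FAST_LOAD_FAST a,a → push 27,27. Stack: [27, 27]
BINARY_OP - → 27 - 27 = 0. Stack: [0]
LOAD_FAST_LOAD_FAST b,a → push 33,27. Stack: [0, 33, 27]
BINARY_OP + → 33 + 27 = 60. Stack: [0, 60]
BINARY_OP & → 0 & 60 = 0. Stack: [0]
STORE_FAST z → z=0. Stack: []
LOAD_FAST_LOAD_FAST b,b → push 33,33. Stack: [33, 33]
BINARY_OP * → 33 * 33 = 1089. Stack: [1089]
LOAD_CONST → push 7. Stack: [1089, 7]
BINARY_OP * → 1089 * 7 = 7623. Stack: [7623]
STORE_FAST x → x=7623. Stack: []
LOAD_FAST x → push 7623. Stack: [7623]
LOAD_CONST → push 4. Stack: [7623, 4]
BINARY_OP >> → 7623 >> 4 = 476. Stack: [476]
STORE_FAST r → r=476. Stack: []
LOAD_FAST_LOAD_FAST r,a → push 476,27. Stack: [476, 27]
BINARY_OP + → 476 + 27 = 503. Stack: [503]
LOAD_FAST_LOAD_FAST r,x → push 476,7623. Stack: [503, 476, 7623]
BINARY_OP - → 476 - 7623 = -7147. Stack: [503, -7147]
BINARY_OP // → 503 // -7147 = -1. Stack: [-1]
STORE_FAST v → v=-1. Stack: []
LOAD_FAST a → push 27. Stack: [27]
LOAD_CONST → push 5. Stack: [27, 5]
BINARY_OP + → 27 + 5 = 32. Stack: [32]
LOAD_FAST_LOAD_FAST x,r → push 7623,476. Stack: [32, 7623, 476]
BINARY_OP + → 7623 + 476 = 8099. Stack: [32, 8099]
BINARY_OP + → 32 + 8099 = 8131. Stack: [8131]
STORE_FAST u → u=8131. Stack: []
LOAD_FAST u → push 8131. Stack: [8131]
RETURN_VALUE → return 8131.

8131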